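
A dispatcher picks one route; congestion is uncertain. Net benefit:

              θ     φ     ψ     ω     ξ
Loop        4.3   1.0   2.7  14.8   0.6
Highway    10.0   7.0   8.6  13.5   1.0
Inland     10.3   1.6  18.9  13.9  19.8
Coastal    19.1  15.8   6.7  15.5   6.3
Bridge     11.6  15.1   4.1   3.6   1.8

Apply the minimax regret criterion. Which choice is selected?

Coastal

Column bests: θ=19.1, φ=15.8, ψ=18.9, ω=15.5, ξ=19.8.
Loop regrets: 14.8, 14.8, 16.2, 0.7, 19.2 → max 19.2
Highway regrets: 9.1, 8.8, 10.3, 2.0, 18.8 → max 18.8
Inland regrets: 8.8, 14.2, 0.0, 1.6, 0.0 → max 14.2
Coastal regrets: 0.0, 0.0, 12.2, 0.0, 13.5 → max 13.5
Bridge regrets: 7.5, 0.7, 14.8, 11.9, 18.0 → max 18.0
Smallest max regret = 13.5 → Coastal.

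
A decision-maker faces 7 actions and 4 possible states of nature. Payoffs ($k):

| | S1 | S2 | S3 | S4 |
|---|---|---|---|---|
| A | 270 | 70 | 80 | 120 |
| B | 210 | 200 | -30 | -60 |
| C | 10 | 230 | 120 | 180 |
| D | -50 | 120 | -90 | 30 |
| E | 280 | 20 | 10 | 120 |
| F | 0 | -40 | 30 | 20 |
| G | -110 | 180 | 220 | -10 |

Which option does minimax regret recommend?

A

Column bests: S1=280, S2=230, S3=220, S4=180.
A regrets: 10, 160, 140, 60 → max 160
B regrets: 70, 30, 250, 240 → max 250
C regrets: 270, 0, 100, 0 → max 270
D regrets: 330, 110, 310, 150 → max 330
E regrets: 0, 210, 210, 60 → max 210
F regrets: 280, 270, 190, 160 → max 280
G regrets: 390, 50, 0, 190 → max 390
Smallest max regret = 160 → A.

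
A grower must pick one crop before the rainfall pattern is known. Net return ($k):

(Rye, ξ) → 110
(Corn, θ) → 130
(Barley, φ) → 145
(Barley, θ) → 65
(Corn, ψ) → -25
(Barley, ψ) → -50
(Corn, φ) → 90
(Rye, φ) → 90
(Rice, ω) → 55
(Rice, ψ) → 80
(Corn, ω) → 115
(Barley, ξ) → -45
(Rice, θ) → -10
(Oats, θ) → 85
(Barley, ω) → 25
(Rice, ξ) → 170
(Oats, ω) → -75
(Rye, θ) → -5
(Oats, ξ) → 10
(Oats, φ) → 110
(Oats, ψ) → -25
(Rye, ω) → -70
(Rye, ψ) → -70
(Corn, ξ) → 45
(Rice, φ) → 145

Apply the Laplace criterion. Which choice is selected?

Rice

Row averages: Corn=71, Rice=88, Rye=11, Barley=28, Oats=21
Highest average = 88 → Rice.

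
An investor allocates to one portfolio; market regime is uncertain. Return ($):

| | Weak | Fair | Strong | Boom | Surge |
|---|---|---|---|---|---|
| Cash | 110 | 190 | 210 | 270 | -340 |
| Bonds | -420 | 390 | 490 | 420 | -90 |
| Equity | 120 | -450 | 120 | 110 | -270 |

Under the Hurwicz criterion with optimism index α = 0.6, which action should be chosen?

Bonds

Cash: 0.6·270 + 0.4·(-340) = 26
Bonds: 0.6·490 + 0.4·(-420) = 126
Equity: 0.6·120 + 0.4·(-450) = -108
Highest Hurwicz score = 126 → Bonds.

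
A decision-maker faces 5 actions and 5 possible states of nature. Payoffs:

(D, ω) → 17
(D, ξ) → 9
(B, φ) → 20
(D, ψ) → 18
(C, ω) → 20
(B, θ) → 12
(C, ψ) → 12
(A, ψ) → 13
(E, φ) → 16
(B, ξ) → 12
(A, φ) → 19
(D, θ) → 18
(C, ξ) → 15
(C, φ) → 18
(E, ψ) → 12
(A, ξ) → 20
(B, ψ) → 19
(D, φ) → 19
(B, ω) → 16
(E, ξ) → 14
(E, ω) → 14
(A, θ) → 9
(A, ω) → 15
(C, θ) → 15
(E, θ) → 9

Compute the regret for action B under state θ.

Best payoff under θ is 18.
Regret = 18 − 12 = 6.

6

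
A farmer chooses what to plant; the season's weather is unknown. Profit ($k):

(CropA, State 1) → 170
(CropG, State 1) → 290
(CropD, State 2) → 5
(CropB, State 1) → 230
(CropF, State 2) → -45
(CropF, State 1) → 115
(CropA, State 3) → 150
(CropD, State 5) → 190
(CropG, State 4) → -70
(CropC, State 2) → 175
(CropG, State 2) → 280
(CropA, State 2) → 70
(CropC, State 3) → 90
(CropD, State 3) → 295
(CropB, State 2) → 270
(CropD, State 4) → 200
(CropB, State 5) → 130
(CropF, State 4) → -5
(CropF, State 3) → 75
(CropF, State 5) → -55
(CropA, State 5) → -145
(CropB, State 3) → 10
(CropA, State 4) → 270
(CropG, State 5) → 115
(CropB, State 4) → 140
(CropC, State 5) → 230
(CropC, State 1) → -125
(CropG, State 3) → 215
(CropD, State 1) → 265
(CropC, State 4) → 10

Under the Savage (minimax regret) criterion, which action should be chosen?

CropD

Column bests: State 1=290, State 2=280, State 3=295, State 4=270, State 5=230.
CropB regrets: 60, 10, 285, 130, 100 → max 285
CropF regrets: 175, 325, 220, 275, 285 → max 325
CropD regrets: 25, 275, 0, 70, 40 → max 275
CropA regrets: 120, 210, 145, 0, 375 → max 375
CropG regrets: 0, 0, 80, 340, 115 → max 340
CropC regrets: 415, 105, 205, 260, 0 → max 415
Smallest max regret = 275 → CropD.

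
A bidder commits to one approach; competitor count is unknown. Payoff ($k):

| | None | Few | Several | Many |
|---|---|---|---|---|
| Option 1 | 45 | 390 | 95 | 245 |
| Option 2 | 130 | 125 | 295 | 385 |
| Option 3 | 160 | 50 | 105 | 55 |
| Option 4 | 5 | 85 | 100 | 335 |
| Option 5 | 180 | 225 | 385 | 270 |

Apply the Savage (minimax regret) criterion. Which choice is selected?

Column bests: None=180, Few=390, Several=385, Many=385.
Option 1 regrets: 135, 0, 290, 140 → max 290
Option 2 regrets: 50, 265, 90, 0 → max 265
Option 3 regrets: 20, 340, 280, 330 → max 340
Option 4 regrets: 175, 305, 285, 50 → max 305
Option 5 regrets: 0, 165, 0, 115 → max 165
Smallest max regret = 165 → Option 5.

Option 5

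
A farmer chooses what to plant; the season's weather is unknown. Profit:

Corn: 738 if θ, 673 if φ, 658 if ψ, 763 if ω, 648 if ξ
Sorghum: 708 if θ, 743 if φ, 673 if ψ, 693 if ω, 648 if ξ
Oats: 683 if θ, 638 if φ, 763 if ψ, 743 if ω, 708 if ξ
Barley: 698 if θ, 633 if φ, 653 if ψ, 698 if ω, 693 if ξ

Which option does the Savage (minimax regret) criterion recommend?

Sorghum

Column bests: θ=738, φ=743, ψ=763, ω=763, ξ=708.
Corn regrets: 0, 70, 105, 0, 60 → max 105
Sorghum regrets: 30, 0, 90, 70, 60 → max 90
Oats regrets: 55, 105, 0, 20, 0 → max 105
Barley regrets: 40, 110, 110, 65, 15 → max 110
Smallest max regret = 90 → Sorghum.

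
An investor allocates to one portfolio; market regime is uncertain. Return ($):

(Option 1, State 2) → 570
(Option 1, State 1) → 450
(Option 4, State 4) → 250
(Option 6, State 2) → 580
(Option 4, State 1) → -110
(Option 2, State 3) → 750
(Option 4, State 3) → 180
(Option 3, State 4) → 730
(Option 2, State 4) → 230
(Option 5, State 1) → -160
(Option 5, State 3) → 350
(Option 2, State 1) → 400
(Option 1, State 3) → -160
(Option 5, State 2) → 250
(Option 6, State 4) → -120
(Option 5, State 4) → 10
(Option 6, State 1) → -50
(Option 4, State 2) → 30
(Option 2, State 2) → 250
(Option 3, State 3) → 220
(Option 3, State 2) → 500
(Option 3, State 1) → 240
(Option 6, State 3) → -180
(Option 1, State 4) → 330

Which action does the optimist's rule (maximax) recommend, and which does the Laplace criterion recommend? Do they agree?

Row maxima: Option 1=570, Option 2=750, Option 3=730, Option 4=250, Option 5=350, Option 6=580
Best best-case = 750 → Option 2.
Row averages: Option 1=297.5, Option 2=407.5, Option 3=422.5, Option 4=87.5, Option 5=112.5, Option 6=57.5
Highest average = 422.5 → Option 3.

maximax → Option 2; laplace → Option 3 (disagree)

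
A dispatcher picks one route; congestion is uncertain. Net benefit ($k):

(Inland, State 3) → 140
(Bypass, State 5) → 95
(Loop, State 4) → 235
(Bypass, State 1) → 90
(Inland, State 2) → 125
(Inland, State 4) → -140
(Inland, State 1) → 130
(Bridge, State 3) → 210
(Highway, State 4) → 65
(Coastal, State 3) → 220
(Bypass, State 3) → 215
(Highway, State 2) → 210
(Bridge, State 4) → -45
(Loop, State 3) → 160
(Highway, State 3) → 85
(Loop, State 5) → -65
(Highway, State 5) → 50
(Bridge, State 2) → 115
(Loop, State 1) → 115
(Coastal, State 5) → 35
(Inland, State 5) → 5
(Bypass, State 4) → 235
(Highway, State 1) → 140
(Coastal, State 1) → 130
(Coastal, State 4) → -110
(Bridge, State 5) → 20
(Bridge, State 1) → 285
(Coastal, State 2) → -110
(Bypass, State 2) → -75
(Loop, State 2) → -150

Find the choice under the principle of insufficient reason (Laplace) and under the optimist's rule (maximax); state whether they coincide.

laplace → Bridge; maximax → Bridge (agree)

Row averages: Bypass=112, Loop=59, Bridge=117, Highway=110, Inland=52, Coastal=33
Highest average = 117 → Bridge.
Row maxima: Bypass=235, Loop=235, Bridge=285, Highway=210, Inland=140, Coastal=220
Best best-case = 285 → Bridge.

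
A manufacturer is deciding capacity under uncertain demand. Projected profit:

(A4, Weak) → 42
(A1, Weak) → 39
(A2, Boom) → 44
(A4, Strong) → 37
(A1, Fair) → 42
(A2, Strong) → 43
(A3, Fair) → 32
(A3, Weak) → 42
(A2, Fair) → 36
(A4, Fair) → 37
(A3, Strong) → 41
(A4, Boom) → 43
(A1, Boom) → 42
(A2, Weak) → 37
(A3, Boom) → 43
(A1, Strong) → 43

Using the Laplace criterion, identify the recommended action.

Row averages: A1=41.5, A2=40, A3=39.5, A4=39.75
Highest average = 41.5 → A1.

A1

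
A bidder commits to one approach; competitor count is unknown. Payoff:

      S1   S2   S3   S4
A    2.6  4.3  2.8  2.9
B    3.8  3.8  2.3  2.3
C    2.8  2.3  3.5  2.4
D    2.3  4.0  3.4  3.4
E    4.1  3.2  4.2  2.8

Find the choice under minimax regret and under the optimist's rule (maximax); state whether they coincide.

minimax regret → E; maximax → A (disagree)

Column bests: S1=4.1, S2=4.3, S3=4.2, S4=3.4.
A regrets: 1.5, 0.0, 1.4, 0.5 → max 1.5
B regrets: 0.3, 0.5, 1.9, 1.1 → max 1.9
C regrets: 1.3, 2.0, 0.7, 1.0 → max 2.0
D regrets: 1.8, 0.3, 0.8, 0.0 → max 1.8
E regrets: 0.0, 1.1, 0.0, 0.6 → max 1.1
Smallest max regret = 1.1 → E.
Row maxima: A=4.3, B=3.8, C=3.5, D=4.0, E=4.2
Best best-case = 4.3 → A.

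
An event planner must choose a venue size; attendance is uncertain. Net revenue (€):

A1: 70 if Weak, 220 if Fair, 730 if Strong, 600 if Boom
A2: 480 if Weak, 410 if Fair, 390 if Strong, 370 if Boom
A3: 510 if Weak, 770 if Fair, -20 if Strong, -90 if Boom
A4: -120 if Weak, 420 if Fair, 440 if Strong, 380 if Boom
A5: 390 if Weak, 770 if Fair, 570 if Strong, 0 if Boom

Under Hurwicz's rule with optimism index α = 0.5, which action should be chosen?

A2

A1: 0.5·730 + 0.5·70 = 400
A2: 0.5·480 + 0.5·370 = 425
A3: 0.5·770 + 0.5·(-90) = 340
A4: 0.5·440 + 0.5·(-120) = 160
A5: 0.5·770 + 0.5·0 = 385
Highest Hurwicz score = 425 → A2.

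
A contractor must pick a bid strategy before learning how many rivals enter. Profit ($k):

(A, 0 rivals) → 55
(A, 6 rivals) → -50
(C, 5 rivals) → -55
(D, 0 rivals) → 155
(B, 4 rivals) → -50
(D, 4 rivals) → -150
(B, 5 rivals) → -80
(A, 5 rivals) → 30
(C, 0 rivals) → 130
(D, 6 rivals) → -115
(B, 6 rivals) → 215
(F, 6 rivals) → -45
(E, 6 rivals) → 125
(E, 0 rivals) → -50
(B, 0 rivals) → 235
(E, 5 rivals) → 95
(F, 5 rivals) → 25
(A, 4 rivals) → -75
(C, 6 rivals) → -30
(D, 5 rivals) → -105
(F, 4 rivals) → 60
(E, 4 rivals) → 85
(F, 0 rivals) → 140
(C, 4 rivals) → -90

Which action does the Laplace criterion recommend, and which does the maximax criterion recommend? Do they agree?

Row averages: A=-10, B=80, C=-11.25, D=-53.75, E=63.75, F=45
Highest average = 80 → B.
Row maxima: A=55, B=235, C=130, D=155, E=125, F=140
Best best-case = 235 → B.

laplace → B; maximax → B (agree)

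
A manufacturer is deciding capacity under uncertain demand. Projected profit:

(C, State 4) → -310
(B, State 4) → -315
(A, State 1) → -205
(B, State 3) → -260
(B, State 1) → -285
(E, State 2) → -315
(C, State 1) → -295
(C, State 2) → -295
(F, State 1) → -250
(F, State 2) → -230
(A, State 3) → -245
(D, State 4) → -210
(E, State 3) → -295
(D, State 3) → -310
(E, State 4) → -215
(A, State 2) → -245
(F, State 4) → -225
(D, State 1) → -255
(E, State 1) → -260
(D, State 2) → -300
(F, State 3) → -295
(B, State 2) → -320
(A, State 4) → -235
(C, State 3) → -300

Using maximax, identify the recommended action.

Row maxima: A=-205, B=-260, C=-295, D=-210, E=-215, F=-225
Best best-case = -205 → A.

A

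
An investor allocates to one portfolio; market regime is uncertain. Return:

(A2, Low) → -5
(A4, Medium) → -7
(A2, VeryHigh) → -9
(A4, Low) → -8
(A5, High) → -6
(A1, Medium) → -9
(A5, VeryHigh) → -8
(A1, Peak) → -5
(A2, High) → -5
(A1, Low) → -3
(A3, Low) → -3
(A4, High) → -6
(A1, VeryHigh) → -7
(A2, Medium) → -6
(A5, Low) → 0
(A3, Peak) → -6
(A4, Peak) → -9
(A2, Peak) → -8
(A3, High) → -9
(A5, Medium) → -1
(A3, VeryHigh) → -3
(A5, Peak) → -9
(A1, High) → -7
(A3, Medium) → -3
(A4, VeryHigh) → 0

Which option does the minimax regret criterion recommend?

A3

Column bests: Low=0, Medium=-1, High=-5, VeryHigh=0, Peak=-5.
A1 regrets: 3, 8, 2, 7, 0 → max 8
A2 regrets: 5, 5, 0, 9, 3 → max 9
A3 regrets: 3, 2, 4, 3, 1 → max 4
A4 regrets: 8, 6, 1, 0, 4 → max 8
A5 regrets: 0, 0, 1, 8, 4 → max 8
Smallest max regret = 4 → A3.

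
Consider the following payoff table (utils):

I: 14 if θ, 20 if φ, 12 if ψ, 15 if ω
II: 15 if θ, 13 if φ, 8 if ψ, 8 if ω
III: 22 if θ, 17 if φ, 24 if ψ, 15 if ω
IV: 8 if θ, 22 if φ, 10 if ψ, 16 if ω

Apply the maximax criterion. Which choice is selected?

Row maxima: I=20, II=15, III=24, IV=22
Best best-case = 24 → III.

III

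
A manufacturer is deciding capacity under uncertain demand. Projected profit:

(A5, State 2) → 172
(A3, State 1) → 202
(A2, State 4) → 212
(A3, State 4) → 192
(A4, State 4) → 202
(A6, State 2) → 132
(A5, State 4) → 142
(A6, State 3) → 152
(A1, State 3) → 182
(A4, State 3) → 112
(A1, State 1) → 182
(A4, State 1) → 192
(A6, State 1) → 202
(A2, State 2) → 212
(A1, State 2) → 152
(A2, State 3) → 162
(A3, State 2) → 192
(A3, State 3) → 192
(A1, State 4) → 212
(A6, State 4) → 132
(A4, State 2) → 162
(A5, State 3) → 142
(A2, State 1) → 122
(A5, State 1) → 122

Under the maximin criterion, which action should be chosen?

Row minima: A1=152, A2=122, A3=192, A4=112, A5=122, A6=132
Best worst-case = 192 → A3.

A3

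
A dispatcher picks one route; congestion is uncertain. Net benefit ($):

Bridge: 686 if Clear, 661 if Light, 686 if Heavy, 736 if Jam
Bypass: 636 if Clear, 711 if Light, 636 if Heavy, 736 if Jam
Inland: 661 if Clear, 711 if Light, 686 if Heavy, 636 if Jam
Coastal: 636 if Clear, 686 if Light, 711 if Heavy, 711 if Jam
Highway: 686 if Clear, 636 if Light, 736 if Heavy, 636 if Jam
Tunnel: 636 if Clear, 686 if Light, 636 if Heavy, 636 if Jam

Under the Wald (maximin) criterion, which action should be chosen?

Row minima: Bridge=661, Bypass=636, Inland=636, Coastal=636, Highway=636, Tunnel=636
Best worst-case = 661 → Bridge.

Bridge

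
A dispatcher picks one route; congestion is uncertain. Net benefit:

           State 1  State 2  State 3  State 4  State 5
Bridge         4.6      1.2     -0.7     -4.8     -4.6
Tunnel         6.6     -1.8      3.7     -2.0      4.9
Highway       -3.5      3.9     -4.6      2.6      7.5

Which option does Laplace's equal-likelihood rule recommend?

Row averages: Bridge=-0.86, Tunnel=2.28, Highway=1.18
Highest average = 2.28 → Tunnel.

Tunnel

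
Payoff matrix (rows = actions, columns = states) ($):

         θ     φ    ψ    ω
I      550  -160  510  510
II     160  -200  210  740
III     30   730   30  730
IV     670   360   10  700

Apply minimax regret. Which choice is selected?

IV

Column bests: θ=670, φ=730, ψ=510, ω=740.
I regrets: 120, 890, 0, 230 → max 890
II regrets: 510, 930, 300, 0 → max 930
III regrets: 640, 0, 480, 10 → max 640
IV regrets: 0, 370, 500, 40 → max 500
Smallest max regret = 500 → IV.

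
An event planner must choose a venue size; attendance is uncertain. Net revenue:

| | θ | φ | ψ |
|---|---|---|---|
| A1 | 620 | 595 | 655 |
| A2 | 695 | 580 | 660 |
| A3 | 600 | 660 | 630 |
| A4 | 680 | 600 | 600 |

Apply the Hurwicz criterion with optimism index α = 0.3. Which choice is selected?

A1: 0.3·655 + 0.7·595 = 613
A2: 0.3·695 + 0.7·580 = 614.5
A3: 0.3·660 + 0.7·600 = 618
A4: 0.3·680 + 0.7·600 = 624
Highest Hurwicz score = 624 → A4.

A4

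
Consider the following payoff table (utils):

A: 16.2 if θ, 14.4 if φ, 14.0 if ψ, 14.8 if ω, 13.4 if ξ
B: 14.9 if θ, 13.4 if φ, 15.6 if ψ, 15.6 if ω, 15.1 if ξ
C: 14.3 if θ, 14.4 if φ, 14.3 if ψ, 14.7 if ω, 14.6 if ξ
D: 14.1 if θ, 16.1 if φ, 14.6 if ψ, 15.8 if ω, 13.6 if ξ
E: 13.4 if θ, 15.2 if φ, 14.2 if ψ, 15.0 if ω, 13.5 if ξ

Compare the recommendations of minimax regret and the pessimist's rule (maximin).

Column bests: θ=16.2, φ=16.1, ψ=15.6, ω=15.8, ξ=15.1.
A regrets: 0.0, 1.7, 1.6, 1.0, 1.7 → max 1.7
B regrets: 1.3, 2.7, 0.0, 0.2, 0.0 → max 2.7
C regrets: 1.9, 1.7, 1.3, 1.1, 0.5 → max 1.9
D regrets: 2.1, 0.0, 1.0, 0.0, 1.5 → max 2.1
E regrets: 2.8, 0.9, 1.4, 0.8, 1.6 → max 2.8
Smallest max regret = 1.7 → A.
Row minima: A=13.4, B=13.4, C=14.3, D=13.6, E=13.4
Best worst-case = 14.3 → C.

minimax regret → A; maximin → C (disagree)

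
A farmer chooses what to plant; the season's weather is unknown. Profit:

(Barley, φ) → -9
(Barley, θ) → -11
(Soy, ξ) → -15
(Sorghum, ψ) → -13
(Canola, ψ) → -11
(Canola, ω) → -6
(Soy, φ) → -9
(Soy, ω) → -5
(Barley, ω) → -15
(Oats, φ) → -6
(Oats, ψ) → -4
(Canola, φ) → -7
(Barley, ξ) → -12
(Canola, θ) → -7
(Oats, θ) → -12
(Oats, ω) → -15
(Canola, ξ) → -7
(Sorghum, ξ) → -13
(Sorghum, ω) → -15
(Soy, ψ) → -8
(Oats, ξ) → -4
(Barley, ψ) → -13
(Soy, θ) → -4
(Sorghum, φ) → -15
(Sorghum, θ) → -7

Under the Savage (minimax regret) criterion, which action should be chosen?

Canola

Column bests: θ=-4, φ=-6, ψ=-4, ω=-5, ξ=-4.
Canola regrets: 3, 1, 7, 1, 3 → max 7
Soy regrets: 0, 3, 4, 0, 11 → max 11
Oats regrets: 8, 0, 0, 10, 0 → max 10
Barley regrets: 7, 3, 9, 10, 8 → max 10
Sorghum regrets: 3, 9, 9, 10, 9 → max 10
Smallest max regret = 7 → Canola.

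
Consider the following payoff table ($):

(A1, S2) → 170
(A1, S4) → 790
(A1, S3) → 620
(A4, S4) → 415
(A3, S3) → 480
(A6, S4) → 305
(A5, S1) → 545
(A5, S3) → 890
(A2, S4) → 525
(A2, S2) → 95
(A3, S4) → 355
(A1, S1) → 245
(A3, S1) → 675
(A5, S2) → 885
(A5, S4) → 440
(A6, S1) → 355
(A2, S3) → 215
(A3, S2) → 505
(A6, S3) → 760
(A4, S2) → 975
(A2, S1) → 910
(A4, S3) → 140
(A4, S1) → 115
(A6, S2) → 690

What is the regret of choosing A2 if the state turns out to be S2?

880

Best payoff under S2 is 975.
Regret = 975 − 95 = 880.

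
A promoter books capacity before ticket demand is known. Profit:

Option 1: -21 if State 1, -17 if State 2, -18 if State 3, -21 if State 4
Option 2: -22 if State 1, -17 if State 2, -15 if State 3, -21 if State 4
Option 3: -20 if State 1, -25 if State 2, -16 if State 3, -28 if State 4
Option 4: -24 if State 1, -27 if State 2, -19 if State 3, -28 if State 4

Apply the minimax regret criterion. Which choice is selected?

Column bests: State 1=-20, State 2=-17, State 3=-15, State 4=-21.
Option 1 regrets: 1, 0, 3, 0 → max 3
Option 2 regrets: 2, 0, 0, 0 → max 2
Option 3 regrets: 0, 8, 1, 7 → max 8
Option 4 regrets: 4, 10, 4, 7 → max 10
Smallest max regret = 2 → Option 2.

Option 2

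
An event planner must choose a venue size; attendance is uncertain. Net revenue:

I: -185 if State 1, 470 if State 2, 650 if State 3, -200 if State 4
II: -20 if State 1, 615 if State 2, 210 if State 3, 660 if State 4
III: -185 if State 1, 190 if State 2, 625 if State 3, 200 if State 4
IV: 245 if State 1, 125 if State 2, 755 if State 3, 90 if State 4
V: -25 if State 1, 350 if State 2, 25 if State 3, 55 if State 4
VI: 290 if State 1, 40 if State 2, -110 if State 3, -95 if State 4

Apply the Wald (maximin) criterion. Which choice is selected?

IV

Row minima: I=-200, II=-20, III=-185, IV=90, V=-25, VI=-110
Best worst-case = 90 → IV.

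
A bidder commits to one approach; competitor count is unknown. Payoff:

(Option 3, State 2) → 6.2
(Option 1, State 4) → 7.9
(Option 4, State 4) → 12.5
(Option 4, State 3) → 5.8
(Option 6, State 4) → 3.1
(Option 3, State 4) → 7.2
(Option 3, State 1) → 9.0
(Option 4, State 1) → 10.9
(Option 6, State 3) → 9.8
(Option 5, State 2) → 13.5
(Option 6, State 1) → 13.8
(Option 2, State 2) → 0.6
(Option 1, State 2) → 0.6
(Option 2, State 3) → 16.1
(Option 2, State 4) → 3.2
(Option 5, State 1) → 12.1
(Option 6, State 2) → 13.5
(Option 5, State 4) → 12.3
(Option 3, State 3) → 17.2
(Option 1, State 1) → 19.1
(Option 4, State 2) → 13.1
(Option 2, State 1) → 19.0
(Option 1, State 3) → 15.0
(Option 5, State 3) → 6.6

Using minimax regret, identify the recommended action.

Column bests: State 1=19.1, State 2=13.5, State 3=17.2, State 4=12.5.
Option 1 regrets: 0.0, 12.9, 2.2, 4.6 → max 12.9
Option 2 regrets: 0.1, 12.9, 1.1, 9.3 → max 12.9
Option 3 regrets: 10.1, 7.3, 0.0, 5.3 → max 10.1
Option 4 regrets: 8.2, 0.4, 11.4, 0.0 → max 11.4
Option 5 regrets: 7.0, 0.0, 10.6, 0.2 → max 10.6
Option 6 regrets: 5.3, 0.0, 7.4, 9.4 → max 9.4
Smallest max regret = 9.4 → Option 6.

Option 6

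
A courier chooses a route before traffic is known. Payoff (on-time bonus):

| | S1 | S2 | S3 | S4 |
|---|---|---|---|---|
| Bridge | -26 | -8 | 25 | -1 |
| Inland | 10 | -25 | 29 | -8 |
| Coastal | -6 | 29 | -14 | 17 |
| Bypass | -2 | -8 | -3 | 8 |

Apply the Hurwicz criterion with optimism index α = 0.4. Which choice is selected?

Coastal

Bridge: 0.4·25 + 0.6·(-26) = -5.6
Inland: 0.4·29 + 0.6·(-25) = -3.4
Coastal: 0.4·29 + 0.6·(-14) = 3.2
Bypass: 0.4·8 + 0.6·(-8) = -1.6
Highest Hurwicz score = 3.2 → Coastal.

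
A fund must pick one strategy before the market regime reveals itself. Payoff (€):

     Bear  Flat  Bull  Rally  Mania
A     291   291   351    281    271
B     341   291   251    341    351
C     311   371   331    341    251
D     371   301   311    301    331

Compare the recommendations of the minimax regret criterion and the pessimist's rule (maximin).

Column bests: Bear=371, Flat=371, Bull=351, Rally=341, Mania=351.
A regrets: 80, 80, 0, 60, 80 → max 80
B regrets: 30, 80, 100, 0, 0 → max 100
C regrets: 60, 0, 20, 0, 100 → max 100
D regrets: 0, 70, 40, 40, 20 → max 70
Smallest max regret = 70 → D.
Row minima: A=271, B=251, C=251, D=301
Best worst-case = 301 → D.

minimax regret → D; maximin → D (agree)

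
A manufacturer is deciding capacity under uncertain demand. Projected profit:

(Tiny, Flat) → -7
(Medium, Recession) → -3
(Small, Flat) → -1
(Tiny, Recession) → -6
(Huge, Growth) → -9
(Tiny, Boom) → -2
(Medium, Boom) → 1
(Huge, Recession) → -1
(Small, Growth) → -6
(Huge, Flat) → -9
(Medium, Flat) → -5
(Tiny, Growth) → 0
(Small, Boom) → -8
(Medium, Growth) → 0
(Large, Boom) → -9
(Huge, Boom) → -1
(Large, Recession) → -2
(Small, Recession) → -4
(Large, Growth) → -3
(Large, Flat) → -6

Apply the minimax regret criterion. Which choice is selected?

Column bests: Recession=-1, Flat=-1, Growth=0, Boom=1.
Tiny regrets: 5, 6, 0, 3 → max 6
Small regrets: 3, 0, 6, 9 → max 9
Medium regrets: 2, 4, 0, 0 → max 4
Large regrets: 1, 5, 3, 10 → max 10
Huge regrets: 0, 8, 9, 2 → max 9
Smallest max regret = 4 → Medium.

Medium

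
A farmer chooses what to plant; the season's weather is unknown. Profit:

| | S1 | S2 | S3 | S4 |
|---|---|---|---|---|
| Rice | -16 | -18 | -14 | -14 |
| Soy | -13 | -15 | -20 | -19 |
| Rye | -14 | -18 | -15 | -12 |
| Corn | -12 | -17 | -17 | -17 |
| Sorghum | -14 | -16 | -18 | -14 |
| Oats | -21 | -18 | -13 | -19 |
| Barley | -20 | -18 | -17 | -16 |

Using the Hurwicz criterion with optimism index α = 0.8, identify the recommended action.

Corn

Rice: 0.8·(-14) + 0.2·(-18) = -14.8
Soy: 0.8·(-13) + 0.2·(-20) = -14.4
Rye: 0.8·(-12) + 0.2·(-18) = -13.2
Corn: 0.8·(-12) + 0.2·(-17) = -13
Sorghum: 0.8·(-14) + 0.2·(-18) = -14.8
Oats: 0.8·(-13) + 0.2·(-21) = -14.6
Barley: 0.8·(-16) + 0.2·(-20) = -16.8
Highest Hurwicz score = -13 → Corn.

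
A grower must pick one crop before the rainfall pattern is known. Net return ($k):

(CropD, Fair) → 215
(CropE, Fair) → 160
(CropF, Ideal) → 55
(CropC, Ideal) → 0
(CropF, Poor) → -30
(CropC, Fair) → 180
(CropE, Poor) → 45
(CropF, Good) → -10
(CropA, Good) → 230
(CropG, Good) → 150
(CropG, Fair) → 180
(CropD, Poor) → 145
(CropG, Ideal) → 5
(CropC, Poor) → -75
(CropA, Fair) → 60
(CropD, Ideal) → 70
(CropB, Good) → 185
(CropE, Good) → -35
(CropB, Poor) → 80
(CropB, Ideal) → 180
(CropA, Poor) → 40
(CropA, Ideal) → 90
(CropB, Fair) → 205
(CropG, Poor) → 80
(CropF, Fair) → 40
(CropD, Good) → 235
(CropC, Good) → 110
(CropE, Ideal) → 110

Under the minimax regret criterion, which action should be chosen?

Column bests: Poor=145, Fair=215, Good=235, Ideal=180.
CropA regrets: 105, 155, 5, 90 → max 155
CropD regrets: 0, 0, 0, 110 → max 110
CropF regrets: 175, 175, 245, 125 → max 245
CropC regrets: 220, 35, 125, 180 → max 220
CropG regrets: 65, 35, 85, 175 → max 175
CropE regrets: 100, 55, 270, 70 → max 270
CropB regrets: 65, 10, 50, 0 → max 65
Smallest max regret = 65 → CropB.

CropB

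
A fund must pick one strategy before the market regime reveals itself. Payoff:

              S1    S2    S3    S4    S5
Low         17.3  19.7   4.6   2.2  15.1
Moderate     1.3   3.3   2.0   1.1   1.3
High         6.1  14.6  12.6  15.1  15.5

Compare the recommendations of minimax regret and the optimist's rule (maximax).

minimax regret → High; maximax → Low (disagree)

Column bests: S1=17.3, S2=19.7, S3=12.6, S4=15.1, S5=15.5.
Low regrets: 0.0, 0.0, 8.0, 12.9, 0.4 → max 12.9
Moderate regrets: 16.0, 16.4, 10.6, 14.0, 14.2 → max 16.4
High regrets: 11.2, 5.1, 0.0, 0.0, 0.0 → max 11.2
Smallest max regret = 11.2 → High.
Row maxima: Low=19.7, Moderate=3.3, High=15.5
Best best-case = 19.7 → Low.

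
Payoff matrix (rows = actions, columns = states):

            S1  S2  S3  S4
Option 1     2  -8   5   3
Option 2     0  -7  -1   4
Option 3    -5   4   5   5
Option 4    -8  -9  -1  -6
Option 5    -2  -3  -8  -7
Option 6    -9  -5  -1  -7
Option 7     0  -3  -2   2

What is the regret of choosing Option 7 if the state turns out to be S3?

Best payoff under S3 is 5.
Regret = 5 − (-2) = 7.

7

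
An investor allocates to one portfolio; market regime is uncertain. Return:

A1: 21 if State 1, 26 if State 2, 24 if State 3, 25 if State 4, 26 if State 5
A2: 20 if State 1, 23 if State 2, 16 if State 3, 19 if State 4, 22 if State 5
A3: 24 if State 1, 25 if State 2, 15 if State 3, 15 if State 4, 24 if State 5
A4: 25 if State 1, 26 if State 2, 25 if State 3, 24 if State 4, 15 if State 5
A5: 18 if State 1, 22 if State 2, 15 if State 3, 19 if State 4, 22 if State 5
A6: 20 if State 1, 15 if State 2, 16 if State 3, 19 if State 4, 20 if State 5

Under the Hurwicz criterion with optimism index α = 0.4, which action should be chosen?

A1

A1: 0.4·26 + 0.6·21 = 23
A2: 0.4·23 + 0.6·16 = 18.8
A3: 0.4·25 + 0.6·15 = 19
A4: 0.4·26 + 0.6·15 = 19.4
A5: 0.4·22 + 0.6·15 = 17.8
A6: 0.4·20 + 0.6·15 = 17
Highest Hurwicz score = 23 → A1.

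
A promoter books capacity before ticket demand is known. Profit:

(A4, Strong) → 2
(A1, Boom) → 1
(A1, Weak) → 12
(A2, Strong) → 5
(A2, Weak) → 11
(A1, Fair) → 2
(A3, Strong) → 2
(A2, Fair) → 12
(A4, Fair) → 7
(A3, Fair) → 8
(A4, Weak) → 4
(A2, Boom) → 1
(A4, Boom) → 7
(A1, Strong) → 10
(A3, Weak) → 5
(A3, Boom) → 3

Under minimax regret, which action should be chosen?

A2

Column bests: Weak=12, Fair=12, Strong=10, Boom=7.
A1 regrets: 0, 10, 0, 6 → max 10
A2 regrets: 1, 0, 5, 6 → max 6
A3 regrets: 7, 4, 8, 4 → max 8
A4 regrets: 8, 5, 8, 0 → max 8
Smallest max regret = 6 → A2.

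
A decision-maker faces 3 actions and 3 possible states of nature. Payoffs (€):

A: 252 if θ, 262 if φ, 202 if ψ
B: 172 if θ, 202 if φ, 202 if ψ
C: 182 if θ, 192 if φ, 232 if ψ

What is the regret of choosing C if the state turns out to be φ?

70

Best payoff under φ is 262.
Regret = 262 − 192 = 70.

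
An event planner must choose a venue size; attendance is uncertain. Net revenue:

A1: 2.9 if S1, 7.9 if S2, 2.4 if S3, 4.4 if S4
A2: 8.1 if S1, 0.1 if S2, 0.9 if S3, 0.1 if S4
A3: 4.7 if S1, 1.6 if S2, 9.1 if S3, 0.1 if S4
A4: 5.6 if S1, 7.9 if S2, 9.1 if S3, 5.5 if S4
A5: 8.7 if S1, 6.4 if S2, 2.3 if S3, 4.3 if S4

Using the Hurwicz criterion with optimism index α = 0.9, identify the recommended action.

A1: 0.9·7.9 + 0.1·2.4 = 7.35
A2: 0.9·8.1 + 0.1·0.1 = 7.3
A3: 0.9·9.1 + 0.1·0.1 = 8.2
A4: 0.9·9.1 + 0.1·5.5 = 8.74
A5: 0.9·8.7 + 0.1·2.3 = 8.06
Highest Hurwicz score = 8.74 → A4.

A4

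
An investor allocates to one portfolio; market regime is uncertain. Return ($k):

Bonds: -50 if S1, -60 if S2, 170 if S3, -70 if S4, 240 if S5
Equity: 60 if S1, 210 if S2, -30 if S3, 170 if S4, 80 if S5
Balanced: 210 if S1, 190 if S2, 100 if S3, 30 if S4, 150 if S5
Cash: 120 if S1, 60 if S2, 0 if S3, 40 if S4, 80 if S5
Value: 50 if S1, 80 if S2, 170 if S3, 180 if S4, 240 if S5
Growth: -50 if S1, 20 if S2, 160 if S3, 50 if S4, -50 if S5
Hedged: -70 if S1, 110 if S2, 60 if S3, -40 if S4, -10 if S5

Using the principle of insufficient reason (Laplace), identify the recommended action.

Row averages: Bonds=46, Equity=98, Balanced=136, Cash=60, Value=144, Growth=26, Hedged=10
Highest average = 144 → Value.

Value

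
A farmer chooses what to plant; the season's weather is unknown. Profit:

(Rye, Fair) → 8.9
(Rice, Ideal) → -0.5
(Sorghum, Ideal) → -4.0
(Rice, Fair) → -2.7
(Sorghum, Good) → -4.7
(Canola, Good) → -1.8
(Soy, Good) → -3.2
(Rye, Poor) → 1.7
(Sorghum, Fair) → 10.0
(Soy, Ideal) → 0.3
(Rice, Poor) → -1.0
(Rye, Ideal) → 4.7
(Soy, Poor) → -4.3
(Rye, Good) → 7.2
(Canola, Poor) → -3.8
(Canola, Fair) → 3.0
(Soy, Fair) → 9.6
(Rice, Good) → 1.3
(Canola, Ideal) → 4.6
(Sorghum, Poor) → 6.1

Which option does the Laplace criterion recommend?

Rye

Row averages: Rice=-0.725, Rye=5.625, Soy=0.6, Canola=0.5, Sorghum=1.85
Highest average = 5.625 → Rye.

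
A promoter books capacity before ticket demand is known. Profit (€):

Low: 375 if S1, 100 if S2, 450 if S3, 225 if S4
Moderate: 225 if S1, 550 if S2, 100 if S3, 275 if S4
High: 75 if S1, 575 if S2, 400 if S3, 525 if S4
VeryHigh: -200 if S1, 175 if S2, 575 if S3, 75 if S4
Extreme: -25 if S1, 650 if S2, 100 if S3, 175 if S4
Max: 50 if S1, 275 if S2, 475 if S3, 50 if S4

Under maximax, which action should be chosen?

Row maxima: Low=450, Moderate=550, High=575, VeryHigh=575, Extreme=650, Max=475
Best best-case = 650 → Extreme.

Extreme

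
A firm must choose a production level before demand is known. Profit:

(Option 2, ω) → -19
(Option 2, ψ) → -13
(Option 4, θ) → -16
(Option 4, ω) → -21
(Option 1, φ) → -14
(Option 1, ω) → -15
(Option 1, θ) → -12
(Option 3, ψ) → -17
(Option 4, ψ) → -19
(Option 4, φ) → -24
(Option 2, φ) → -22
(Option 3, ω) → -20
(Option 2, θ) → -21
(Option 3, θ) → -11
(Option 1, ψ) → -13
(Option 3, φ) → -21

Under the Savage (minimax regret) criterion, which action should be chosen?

Column bests: θ=-11, φ=-14, ψ=-13, ω=-15.
Option 1 regrets: 1, 0, 0, 0 → max 1
Option 2 regrets: 10, 8, 0, 4 → max 10
Option 3 regrets: 0, 7, 4, 5 → max 7
Option 4 regrets: 5, 10, 6, 6 → max 10
Smallest max regret = 1 → Option 1.

Option 1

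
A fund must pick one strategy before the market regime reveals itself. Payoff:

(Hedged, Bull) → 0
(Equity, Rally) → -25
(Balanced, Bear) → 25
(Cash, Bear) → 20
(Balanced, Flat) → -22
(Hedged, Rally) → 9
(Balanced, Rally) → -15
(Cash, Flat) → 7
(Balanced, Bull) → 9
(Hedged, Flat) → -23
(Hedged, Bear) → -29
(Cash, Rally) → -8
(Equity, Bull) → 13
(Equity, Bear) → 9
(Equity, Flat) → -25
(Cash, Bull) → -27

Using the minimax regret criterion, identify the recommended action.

Balanced

Column bests: Bear=25, Flat=7, Bull=13, Rally=9.
Equity regrets: 16, 32, 0, 34 → max 34
Hedged regrets: 54, 30, 13, 0 → max 54
Balanced regrets: 0, 29, 4, 24 → max 29
Cash regrets: 5, 0, 40, 17 → max 40
Smallest max regret = 29 → Balanced.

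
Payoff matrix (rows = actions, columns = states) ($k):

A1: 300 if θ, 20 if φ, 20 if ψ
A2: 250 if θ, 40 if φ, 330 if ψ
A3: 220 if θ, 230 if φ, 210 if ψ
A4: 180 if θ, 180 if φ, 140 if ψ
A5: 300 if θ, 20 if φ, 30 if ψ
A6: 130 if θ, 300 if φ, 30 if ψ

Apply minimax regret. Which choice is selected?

Column bests: θ=300, φ=300, ψ=330.
A1 regrets: 0, 280, 310 → max 310
A2 regrets: 50, 260, 0 → max 260
A3 regrets: 80, 70, 120 → max 120
A4 regrets: 120, 120, 190 → max 190
A5 regrets: 0, 280, 300 → max 300
A6 regrets: 170, 0, 300 → max 300
Smallest max regret = 120 → A3.

A3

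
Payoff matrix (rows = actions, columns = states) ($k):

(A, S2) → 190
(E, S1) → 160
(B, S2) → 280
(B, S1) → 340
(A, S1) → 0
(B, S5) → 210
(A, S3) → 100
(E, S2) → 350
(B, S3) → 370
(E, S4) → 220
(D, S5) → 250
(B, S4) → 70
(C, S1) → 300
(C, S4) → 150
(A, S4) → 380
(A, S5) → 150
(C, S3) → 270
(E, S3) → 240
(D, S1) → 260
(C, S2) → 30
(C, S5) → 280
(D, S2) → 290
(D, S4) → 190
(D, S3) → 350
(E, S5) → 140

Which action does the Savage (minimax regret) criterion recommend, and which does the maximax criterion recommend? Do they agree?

minimax regret → E; maximax → A (disagree)

Column bests: S1=340, S2=350, S3=370, S4=380, S5=280.
A regrets: 340, 160, 270, 0, 130 → max 340
B regrets: 0, 70, 0, 310, 70 → max 310
C regrets: 40, 320, 100, 230, 0 → max 320
D regrets: 80, 60, 20, 190, 30 → max 190
E regrets: 180, 0, 130, 160, 140 → max 180
Smallest max regret = 180 → E.
Row maxima: A=380, B=370, C=300, D=350, E=350
Best best-case = 380 → A.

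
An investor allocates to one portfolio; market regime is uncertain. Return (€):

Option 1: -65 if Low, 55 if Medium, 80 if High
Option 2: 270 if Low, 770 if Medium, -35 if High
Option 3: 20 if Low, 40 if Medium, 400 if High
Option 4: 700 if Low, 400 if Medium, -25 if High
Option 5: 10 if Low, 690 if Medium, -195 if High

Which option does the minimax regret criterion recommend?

Option 4

Column bests: Low=700, Medium=770, High=400.
Option 1 regrets: 765, 715, 320 → max 765
Option 2 regrets: 430, 0, 435 → max 435
Option 3 regrets: 680, 730, 0 → max 730
Option 4 regrets: 0, 370, 425 → max 425
Option 5 regrets: 690, 80, 595 → max 690
Smallest max regret = 425 → Option 4.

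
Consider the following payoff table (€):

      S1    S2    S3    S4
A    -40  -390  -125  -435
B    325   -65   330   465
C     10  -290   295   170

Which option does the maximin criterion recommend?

Row minima: A=-435, B=-65, C=-290
Best worst-case = -65 → B.

B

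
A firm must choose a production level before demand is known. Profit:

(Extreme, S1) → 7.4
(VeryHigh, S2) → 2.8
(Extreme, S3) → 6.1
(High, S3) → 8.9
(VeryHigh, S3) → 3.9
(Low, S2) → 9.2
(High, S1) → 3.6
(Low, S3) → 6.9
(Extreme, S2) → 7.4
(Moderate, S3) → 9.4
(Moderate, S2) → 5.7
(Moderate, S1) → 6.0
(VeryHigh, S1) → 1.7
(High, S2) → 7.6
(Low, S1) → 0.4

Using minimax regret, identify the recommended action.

Column bests: S1=7.4, S2=9.2, S3=9.4.
Low regrets: 7.0, 0.0, 2.5 → max 7.0
Moderate regrets: 1.4, 3.5, 0.0 → max 3.5
High regrets: 3.8, 1.6, 0.5 → max 3.8
VeryHigh regrets: 5.7, 6.4, 5.5 → max 6.4
Extreme regrets: 0.0, 1.8, 3.3 → max 3.3
Smallest max regret = 3.3 → Extreme.

Extreme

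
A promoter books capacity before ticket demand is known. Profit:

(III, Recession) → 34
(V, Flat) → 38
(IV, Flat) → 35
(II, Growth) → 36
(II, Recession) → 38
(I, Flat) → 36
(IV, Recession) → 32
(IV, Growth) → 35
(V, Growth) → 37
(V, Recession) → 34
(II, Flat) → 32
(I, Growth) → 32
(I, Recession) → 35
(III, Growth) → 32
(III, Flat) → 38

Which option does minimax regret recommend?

Column bests: Recession=38, Flat=38, Growth=37.
I regrets: 3, 2, 5 → max 5
II regrets: 0, 6, 1 → max 6
III regrets: 4, 0, 5 → max 5
IV regrets: 6, 3, 2 → max 6
V regrets: 4, 0, 0 → max 4
Smallest max regret = 4 → V.

V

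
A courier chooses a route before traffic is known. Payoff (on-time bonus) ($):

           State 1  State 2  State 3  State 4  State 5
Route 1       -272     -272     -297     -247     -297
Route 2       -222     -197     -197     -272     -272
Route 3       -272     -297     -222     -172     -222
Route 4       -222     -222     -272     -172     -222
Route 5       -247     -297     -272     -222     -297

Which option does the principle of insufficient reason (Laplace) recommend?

Row averages: Route 1=-277, Route 2=-232, Route 3=-237, Route 4=-222, Route 5=-267
Highest average = -222 → Route 4.

Route 4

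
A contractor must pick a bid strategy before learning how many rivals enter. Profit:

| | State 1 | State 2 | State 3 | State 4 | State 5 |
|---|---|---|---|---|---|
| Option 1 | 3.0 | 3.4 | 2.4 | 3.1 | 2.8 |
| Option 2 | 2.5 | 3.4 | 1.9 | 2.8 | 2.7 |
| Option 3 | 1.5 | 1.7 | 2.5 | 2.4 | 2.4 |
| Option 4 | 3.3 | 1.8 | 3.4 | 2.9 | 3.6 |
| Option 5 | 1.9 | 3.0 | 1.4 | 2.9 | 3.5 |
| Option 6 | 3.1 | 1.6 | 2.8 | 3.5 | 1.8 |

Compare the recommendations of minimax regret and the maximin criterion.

Column bests: State 1=3.3, State 2=3.4, State 3=3.4, State 4=3.5, State 5=3.6.
Option 1 regrets: 0.3, 0.0, 1.0, 0.4, 0.8 → max 1.0
Option 2 regrets: 0.8, 0.0, 1.5, 0.7, 0.9 → max 1.5
Option 3 regrets: 1.8, 1.7, 0.9, 1.1, 1.2 → max 1.8
Option 4 regrets: 0.0, 1.6, 0.0, 0.6, 0.0 → max 1.6
Option 5 regrets: 1.4, 0.4, 2.0, 0.6, 0.1 → max 2.0
Option 6 regrets: 0.2, 1.8, 0.6, 0.0, 1.8 → max 1.8
Smallest max regret = 1.0 → Option 1.
Row minima: Option 1=2.4, Option 2=1.9, Option 3=1.5, Option 4=1.8, Option 5=1.4, Option 6=1.6
Best worst-case = 2.4 → Option 1.

minimax regret → Option 1; maximin → Option 1 (agree)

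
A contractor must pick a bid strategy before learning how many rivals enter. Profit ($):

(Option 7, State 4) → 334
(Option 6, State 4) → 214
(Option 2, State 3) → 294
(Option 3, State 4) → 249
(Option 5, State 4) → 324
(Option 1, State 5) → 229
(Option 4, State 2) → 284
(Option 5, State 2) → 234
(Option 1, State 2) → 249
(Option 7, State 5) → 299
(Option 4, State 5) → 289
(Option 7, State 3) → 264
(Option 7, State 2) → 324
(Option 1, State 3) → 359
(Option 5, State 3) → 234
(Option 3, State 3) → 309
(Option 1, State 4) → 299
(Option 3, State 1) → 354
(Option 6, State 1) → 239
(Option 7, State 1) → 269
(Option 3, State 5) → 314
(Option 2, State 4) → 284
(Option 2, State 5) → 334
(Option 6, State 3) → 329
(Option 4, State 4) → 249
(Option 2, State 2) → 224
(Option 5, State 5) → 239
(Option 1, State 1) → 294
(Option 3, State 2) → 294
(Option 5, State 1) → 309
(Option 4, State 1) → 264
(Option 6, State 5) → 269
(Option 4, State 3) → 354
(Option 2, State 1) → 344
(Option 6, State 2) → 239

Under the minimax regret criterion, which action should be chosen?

Option 3

Column bests: State 1=354, State 2=324, State 3=359, State 4=334, State 5=334.
Option 1 regrets: 60, 75, 0, 35, 105 → max 105
Option 2 regrets: 10, 100, 65, 50, 0 → max 100
Option 3 regrets: 0, 30, 50, 85, 20 → max 85
Option 4 regrets: 90, 40, 5, 85, 45 → max 90
Option 5 regrets: 45, 90, 125, 10, 95 → max 125
Option 6 regrets: 115, 85, 30, 120, 65 → max 120
Option 7 regrets: 85, 0, 95, 0, 35 → max 95
Smallest max regret = 85 → Option 3.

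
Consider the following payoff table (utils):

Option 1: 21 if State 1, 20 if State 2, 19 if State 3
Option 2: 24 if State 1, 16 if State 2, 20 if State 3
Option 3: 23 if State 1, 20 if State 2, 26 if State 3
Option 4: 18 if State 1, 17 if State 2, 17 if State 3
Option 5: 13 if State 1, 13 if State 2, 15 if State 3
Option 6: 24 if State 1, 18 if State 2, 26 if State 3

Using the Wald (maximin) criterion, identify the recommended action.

Row minima: Option 1=19, Option 2=16, Option 3=20, Option 4=17, Option 5=13, Option 6=18
Best worst-case = 20 → Option 3.

Option 3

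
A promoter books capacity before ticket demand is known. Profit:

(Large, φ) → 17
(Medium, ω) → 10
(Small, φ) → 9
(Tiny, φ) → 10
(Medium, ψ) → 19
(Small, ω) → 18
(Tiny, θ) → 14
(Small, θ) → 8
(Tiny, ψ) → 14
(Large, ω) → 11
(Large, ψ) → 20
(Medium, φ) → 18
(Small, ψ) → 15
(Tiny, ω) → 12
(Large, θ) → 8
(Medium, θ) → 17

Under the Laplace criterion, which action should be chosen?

Row averages: Tiny=12.5, Small=12.5, Medium=16, Large=14
Highest average = 16 → Medium.

Medium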